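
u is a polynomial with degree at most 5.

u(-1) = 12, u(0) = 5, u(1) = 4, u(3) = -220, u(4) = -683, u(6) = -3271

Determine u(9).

Write u(m) = am^5 + bm^4 + cm³ + dm² + em + p; the 6 given values yield a linear system in the 6 coefficients.
Solving, the leading coefficient vanishes, and u(m) = -2m^4 - 4m³ + 5m² + 5.
Then u(9) = -15628.

-15628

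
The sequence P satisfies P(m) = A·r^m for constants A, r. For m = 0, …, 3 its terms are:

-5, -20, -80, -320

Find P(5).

Consecutive ratio: -20/(-5) = 4, and -80/(-20) = 4, so r = 4.
Then A·4^0 = -5 gives A = -5, and P(m) = -5·4^m.
P(5) = -5·4^5 = -5120.

-5120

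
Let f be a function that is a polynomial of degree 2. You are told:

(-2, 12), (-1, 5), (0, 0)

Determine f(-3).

Write f(k) = ak² + bk + c; the 3 given values yield a linear system in the 3 coefficients.
Solving, f(k) = k² - 4k.
Then f(-3) = 21.

21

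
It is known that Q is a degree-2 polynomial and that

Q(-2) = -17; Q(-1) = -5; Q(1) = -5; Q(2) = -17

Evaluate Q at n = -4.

-65

Write Q(n) = an² + bn + c; the 4 given values yield a linear system in the 3 coefficients.
Solving, Q(n) = -4n² - 1.
Then Q(-4) = -65.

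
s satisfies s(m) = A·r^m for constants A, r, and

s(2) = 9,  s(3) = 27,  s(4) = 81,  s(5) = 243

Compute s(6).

Consecutive ratio: 27/9 = 3, and 81/27 = 3, so r = 3.
Then A·3^2 = 9 gives A = 1, and s(m) = 1·3^m.
s(6) = 1·3^6 = 729.

729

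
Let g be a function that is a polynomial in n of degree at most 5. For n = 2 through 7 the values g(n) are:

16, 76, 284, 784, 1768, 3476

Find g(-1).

First differences: 60, 208, 500, 984, 1708. Second differences: 148, 292, 484, 724. Third differences: 144, 192, 240. Fourth differences: 48, 48.
Level-4 differences are constant, so g has degree 4.
Fitting a degree-4 polynomial gives g(n) = 2n^4 - 4n³ + 6n + 4.
Then g(-1) = 4.

4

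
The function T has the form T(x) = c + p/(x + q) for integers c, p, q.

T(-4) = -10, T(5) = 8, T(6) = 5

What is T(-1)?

(T(x) − c)(x + q) = p for each data point; the three points give a linear system in c and q, then p follows.
Solving: c = -4, q = -2, p = 36, so T(x) = -4 + 36/(x − 2).
Then T(-1) = -4 + 36/(-3) = -16.

-16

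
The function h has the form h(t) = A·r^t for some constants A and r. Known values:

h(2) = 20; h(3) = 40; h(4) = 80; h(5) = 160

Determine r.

2

Consecutive ratio: 40/20 = 2, and 80/40 = 2, so r = 2.
Then A·2^2 = 20 gives A = 5, and h(t) = 5·2^t.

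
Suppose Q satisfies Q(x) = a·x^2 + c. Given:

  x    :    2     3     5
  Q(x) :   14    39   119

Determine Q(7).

From Q(2) = 14 and Q(3) = 39: 4a + c = 14 and 9a + c = 39.
Subtracting: 5a = 25, so a = 5; then c = 14 − 5·4 = -6.
So Q(x) = 5x² − 6, and Q(7) = 239.

239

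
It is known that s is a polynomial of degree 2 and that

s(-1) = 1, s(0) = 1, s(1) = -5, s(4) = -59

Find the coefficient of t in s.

-3

Write s(t) = at² + bt + c; the 4 given values yield a linear system in the 3 coefficients.
Solving, s(t) = -3t² - 3t + 1.
The coefficient of t is -3.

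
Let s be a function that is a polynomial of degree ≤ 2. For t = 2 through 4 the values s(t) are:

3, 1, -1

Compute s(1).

5

First differences: -2, -2.
Level-1 differences are constant, so s has degree 1.
Fitting a degree-1 polynomial gives s(t) = -2t + 7.
Then s(1) = 5.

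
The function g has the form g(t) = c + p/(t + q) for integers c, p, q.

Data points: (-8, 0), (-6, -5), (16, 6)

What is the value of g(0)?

(g(t) − c)(t + q) = p for each data point; the three points give a linear system in c and q, then p follows.
Solving: c = 5, q = 4, p = 20, so g(t) = 5 + 20/(t + 4).
Then g(0) = 5 + 20/4 = 10.

10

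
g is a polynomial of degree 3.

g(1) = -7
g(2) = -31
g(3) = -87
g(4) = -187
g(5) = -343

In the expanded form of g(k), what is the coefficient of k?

First differences: -24, -56, -100, -156. Second differences: -32, -44, -56. Third differences: -12, -12.
Level-3 differences are constant, so g has degree 3.
Fitting a degree-3 polynomial gives g(k) = -2k³ - 4k² + 2k - 3.
The coefficient of k is 2.

2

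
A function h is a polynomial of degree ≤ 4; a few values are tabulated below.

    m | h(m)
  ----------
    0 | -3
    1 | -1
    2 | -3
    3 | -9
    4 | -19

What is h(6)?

-51

First differences: 2, -2, -6, -10. Second differences: -4, -4, -4.
Level-2 differences are constant, so h has degree 2.
Fitting a degree-2 polynomial gives h(m) = -2m² + 4m - 3.
Then h(6) = -51.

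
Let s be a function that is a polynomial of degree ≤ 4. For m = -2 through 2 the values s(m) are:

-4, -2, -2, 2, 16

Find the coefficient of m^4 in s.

First differences: 2, 0, 4, 14. Second differences: -2, 4, 10. Third differences: 6, 6.
Level-3 differences are constant, so s has degree 3.
Fitting a degree-3 polynomial gives s(m) = m³ + 2m² + m - 2.
The coefficient of m^4 is 0.

0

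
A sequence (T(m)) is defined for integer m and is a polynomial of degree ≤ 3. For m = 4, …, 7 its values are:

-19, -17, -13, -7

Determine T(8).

First differences: 2, 4, 6. Second differences: 2, 2.
Level-2 differences are constant, so T has degree 2.
Fitting a degree-2 polynomial gives T(m) = m² - 7m - 7.
Then T(8) = 1.

1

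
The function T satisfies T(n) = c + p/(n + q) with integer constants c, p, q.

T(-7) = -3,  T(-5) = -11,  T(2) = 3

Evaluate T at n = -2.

7

(T(n) − c)(n + q) = p for each data point; the three points give a linear system in c and q, then p follows.
Solving: c = 1, q = 4, p = 12, so T(n) = 1 + 12/(n + 4).
Then T(-2) = 1 + 12/2 = 7.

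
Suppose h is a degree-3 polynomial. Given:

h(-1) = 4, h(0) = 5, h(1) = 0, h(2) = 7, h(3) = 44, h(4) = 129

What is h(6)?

First differences: 1, -5, 7, 37, 85. Second differences: -6, 12, 30, 48. Third differences: 18, 18, 18.
Level-3 differences are constant, so h has degree 3.
Fitting a degree-3 polynomial gives h(n) = 3n³ - 3n² - 5n + 5.
Then h(6) = 515.

515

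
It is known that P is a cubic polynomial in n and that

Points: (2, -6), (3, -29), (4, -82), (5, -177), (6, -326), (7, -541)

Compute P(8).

-834

First differences: -23, -53, -95, -149, -215. Second differences: -30, -42, -54, -66. Third differences: -12, -12, -12.
Level-3 differences are constant, so P has degree 3.
Fitting a degree-3 polynomial gives P(n) = -2n³ + 3n² - 2.
Then P(8) = -834.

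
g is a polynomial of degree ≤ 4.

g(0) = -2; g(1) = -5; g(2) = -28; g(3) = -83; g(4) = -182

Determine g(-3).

Write g(m) = am^4 + bm³ + cm² + dm + e; the 5 given values yield a linear system in the 5 coefficients.
Solving, the leading coefficient vanishes, and g(m) = -2m³ - 4m² + 3m - 2.
Then g(-3) = 7.

7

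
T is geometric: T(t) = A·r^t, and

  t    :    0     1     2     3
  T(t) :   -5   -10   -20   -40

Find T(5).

Consecutive ratio: -10/(-5) = 2, and -20/(-10) = 2, so r = 2.
Then A·2^0 = -5 gives A = -5, and T(t) = -5·2^t.
T(5) = -5·2^5 = -160.

-160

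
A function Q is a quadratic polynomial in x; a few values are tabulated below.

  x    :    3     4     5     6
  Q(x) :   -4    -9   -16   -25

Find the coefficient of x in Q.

Write Q(x) = ax² + bx + c; the 4 given values yield a linear system in the 3 coefficients.
Solving, Q(x) = -x² + 2x - 1.
The coefficient of x is 2.

2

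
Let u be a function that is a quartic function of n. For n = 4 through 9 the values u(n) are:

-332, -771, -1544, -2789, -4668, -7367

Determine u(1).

1

First differences: -439, -773, -1245, -1879, -2699. Second differences: -334, -472, -634, -820. Third differences: -138, -162, -186. Fourth differences: -24, -24.
Level-4 differences are constant, so u has degree 4.
Fitting a degree-4 polynomial gives u(n) = -n^4 - n³ - n² + 4.
Then u(1) = 1.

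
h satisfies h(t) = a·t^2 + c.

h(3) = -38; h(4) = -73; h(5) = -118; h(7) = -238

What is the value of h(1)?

From h(3) = -38 and h(4) = -73: 9a + c = -38 and 16a + c = -73.
Subtracting: 7a = -35, so a = -5; then c = -38 − (-5)·9 = 7.
So h(t) = -5t² + 7, and h(1) = 2.

2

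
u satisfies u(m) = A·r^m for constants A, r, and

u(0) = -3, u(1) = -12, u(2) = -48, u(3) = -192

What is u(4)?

Consecutive ratio: -12/(-3) = 4, and -48/(-12) = 4, so r = 4.
Then A·4^0 = -3 gives A = -3, and u(m) = -3·4^m.
u(4) = -3·4^4 = -768.

-768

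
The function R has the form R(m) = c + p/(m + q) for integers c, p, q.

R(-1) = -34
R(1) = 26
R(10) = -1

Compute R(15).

(R(m) − c)(m + q) = p for each data point; the three points give a linear system in c and q, then p follows.
Solving: c = -4, q = 0, p = 30, so R(m) = -4 + 30/(m + 0).
Then R(15) = -4 + 30/15 = -2.

-2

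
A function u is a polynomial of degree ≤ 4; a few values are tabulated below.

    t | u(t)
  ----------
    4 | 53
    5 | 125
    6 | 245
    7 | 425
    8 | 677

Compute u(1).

5

Write u(t) = at^4 + bt³ + ct² + dt + e; the 5 given values yield a linear system in the 5 coefficients.
Solving, the leading coefficient vanishes, and u(t) = 2t³ - 6t² + 4t + 5.
Then u(1) = 5.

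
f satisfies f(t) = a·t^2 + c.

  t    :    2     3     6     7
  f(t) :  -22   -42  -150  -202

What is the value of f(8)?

From f(2) = -22 and f(3) = -42: 4a + c = -22 and 9a + c = -42.
Subtracting: 5a = -20, so a = -4; then c = -22 − (-4)·4 = -6.
So f(t) = -4t² − 6, and f(8) = -262.

-262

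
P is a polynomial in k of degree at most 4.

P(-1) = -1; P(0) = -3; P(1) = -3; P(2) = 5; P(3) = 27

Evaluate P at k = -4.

First differences: -2, 0, 8, 22. Second differences: 2, 8, 14. Third differences: 6, 6.
Level-3 differences are constant, so P has degree 3.
Fitting a degree-3 polynomial gives P(k) = k³ + k² - 2k - 3.
Then P(-4) = -43.

-43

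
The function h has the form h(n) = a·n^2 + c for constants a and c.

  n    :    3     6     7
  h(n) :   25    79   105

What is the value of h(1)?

9

From h(3) = 25 and h(6) = 79: 9a + c = 25 and 36a + c = 79.
Subtracting: 27a = 54, so a = 2; then c = 25 − 2·9 = 7.
So h(n) = 2n² + 7, and h(1) = 9.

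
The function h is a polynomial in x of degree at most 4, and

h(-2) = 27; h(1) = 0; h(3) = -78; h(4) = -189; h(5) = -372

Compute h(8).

-1533

Write h(x) = ax^4 + bx³ + cx² + dx + e; the 5 given values yield a linear system in the 5 coefficients.
Solving, the leading coefficient vanishes, and h(x) = -3x³ + 3.
Then h(8) = -1533.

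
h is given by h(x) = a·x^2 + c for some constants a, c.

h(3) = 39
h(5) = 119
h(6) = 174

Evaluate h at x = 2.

14

From h(3) = 39 and h(5) = 119: 9a + c = 39 and 25a + c = 119.
Subtracting: 16a = 80, so a = 5; then c = 39 − 5·9 = -6.
So h(x) = 5x² − 6, and h(2) = 14.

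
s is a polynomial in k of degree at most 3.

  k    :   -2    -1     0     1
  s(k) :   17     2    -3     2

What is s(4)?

77

First differences: -15, -5, 5. Second differences: 10, 10.
Level-2 differences are constant, so s has degree 2.
Fitting a degree-2 polynomial gives s(k) = 5k² - 3.
Then s(4) = 77.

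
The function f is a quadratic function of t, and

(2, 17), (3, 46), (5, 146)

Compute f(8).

Write f(t) = at² + bt + c; the 3 given values yield a linear system in the 3 coefficients.
Solving, f(t) = 7t² - 6t + 1.
Then f(8) = 401.

401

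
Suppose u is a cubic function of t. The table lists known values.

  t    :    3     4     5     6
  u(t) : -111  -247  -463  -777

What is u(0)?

Write u(t) = at³ + bt² + ct + d; the 4 given values yield a linear system in the 4 coefficients.
Solving, u(t) = -3t³ - 4t² + 3t - 3.
The constant term is u(0) = -3.

-3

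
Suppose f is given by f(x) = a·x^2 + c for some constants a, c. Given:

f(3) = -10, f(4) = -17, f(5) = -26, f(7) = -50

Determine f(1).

From f(3) = -10 and f(4) = -17: 9a + c = -10 and 16a + c = -17.
Subtracting: 7a = -7, so a = -1; then c = -10 − (-1)·9 = -1.
So f(x) = -1x² − 1, and f(1) = -2.

-2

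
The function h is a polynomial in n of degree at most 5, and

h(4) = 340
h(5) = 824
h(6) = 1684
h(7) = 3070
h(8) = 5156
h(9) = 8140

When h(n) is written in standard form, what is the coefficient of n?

4

First differences: 484, 860, 1386, 2086, 2984. Second differences: 376, 526, 700, 898. Third differences: 150, 174, 198. Fourth differences: 24, 24.
Level-4 differences are constant, so h has degree 4.
Fitting a degree-4 polynomial gives h(n) = n^4 + 3n³ - 8n² + 4n + 4.
The coefficient of n is 4.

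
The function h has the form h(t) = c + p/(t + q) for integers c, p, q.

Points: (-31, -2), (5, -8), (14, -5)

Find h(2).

(h(t) − c)(t + q) = p for each data point; the three points give a linear system in c and q, then p follows.
Solving: c = -3, q = 1, p = -30, so h(t) = -3 − 30/(t + 1).
Then h(2) = -3 − 30/3 = -13.

-13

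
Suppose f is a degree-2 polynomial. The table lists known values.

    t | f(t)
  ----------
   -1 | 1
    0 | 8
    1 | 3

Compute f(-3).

-49

Write f(t) = at² + bt + c; the 3 given values yield a linear system in the 3 coefficients.
Solving, f(t) = -6t² + t + 8.
Then f(-3) = -49.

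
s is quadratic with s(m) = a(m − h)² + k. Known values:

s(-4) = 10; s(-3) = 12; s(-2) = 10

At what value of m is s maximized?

-3

First differences 2, -2; second difference -4 = 2a, so a = -2.
Expanding, the m-coefficient is −2ah = 4h; matching it to the data gives h = -3, and then k = 12.
So s(m) = -2(m + 3)² + 12.
Hence h = -3.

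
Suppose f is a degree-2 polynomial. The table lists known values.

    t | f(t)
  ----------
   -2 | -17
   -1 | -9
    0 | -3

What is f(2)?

3

Write f(t) = at² + bt + c; the 3 given values yield a linear system in the 3 coefficients.
Solving, f(t) = -t² + 5t - 3.
Then f(2) = 3.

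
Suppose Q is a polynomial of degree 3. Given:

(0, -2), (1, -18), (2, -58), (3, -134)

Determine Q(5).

-442

Write Q(k) = ak³ + bk² + ck + d; the 4 given values yield a linear system in the 4 coefficients.
Solving, Q(k) = -2k³ - 6k² - 8k - 2.
Then Q(5) = -442.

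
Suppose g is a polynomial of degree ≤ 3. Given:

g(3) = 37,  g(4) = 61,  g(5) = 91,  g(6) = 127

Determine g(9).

Write g(k) = ak³ + bk² + ck + d; the 4 given values yield a linear system in the 4 coefficients.
Solving, the leading coefficient vanishes, and g(k) = 3k² + 3k + 1.
Then g(9) = 271.

271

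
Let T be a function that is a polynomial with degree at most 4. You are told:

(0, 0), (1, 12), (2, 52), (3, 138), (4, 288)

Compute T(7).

1302

First differences: 12, 40, 86, 150. Second differences: 28, 46, 64. Third differences: 18, 18.
Level-3 differences are constant, so T has degree 3.
Fitting a degree-3 polynomial gives T(m) = 3m³ + 5m² + 4m.
Then T(7) = 1302.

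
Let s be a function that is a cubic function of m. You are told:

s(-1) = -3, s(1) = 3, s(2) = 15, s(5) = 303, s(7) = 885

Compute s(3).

Write s(m) = am³ + bm² + cm + d; the 5 given values yield a linear system in the 4 coefficients.
Solving, s(m) = 3m³ - 3m² + 3.
Then s(3) = 57.

57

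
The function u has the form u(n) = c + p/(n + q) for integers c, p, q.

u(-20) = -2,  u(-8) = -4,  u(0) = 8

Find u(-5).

-7

(u(n) − c)(n + q) = p for each data point; the three points give a linear system in c and q, then p follows.
Solving: c = -1, q = 2, p = 18, so u(n) = -1 + 18/(n + 2).
Then u(-5) = -1 + 18/(-3) = -7.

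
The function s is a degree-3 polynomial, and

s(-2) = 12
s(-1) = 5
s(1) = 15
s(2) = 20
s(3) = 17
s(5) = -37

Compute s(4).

0

Write s(m) = am³ + bm² + cm + d; the 6 given values yield a linear system in the 4 coefficients.
Solving, s(m) = -m³ + 2m² + 6m + 8.
Then s(4) = 0.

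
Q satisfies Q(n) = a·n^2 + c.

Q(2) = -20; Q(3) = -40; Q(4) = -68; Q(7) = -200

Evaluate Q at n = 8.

-260

From Q(2) = -20 and Q(3) = -40: 4a + c = -20 and 9a + c = -40.
Subtracting: 5a = -20, so a = -4; then c = -20 − (-4)·4 = -4.
So Q(n) = -4n² − 4, and Q(8) = -260.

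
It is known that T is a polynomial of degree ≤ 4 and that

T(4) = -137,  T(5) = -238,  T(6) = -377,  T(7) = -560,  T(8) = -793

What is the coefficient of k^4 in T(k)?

0

First differences: -101, -139, -183, -233. Second differences: -38, -44, -50. Third differences: -6, -6.
Level-3 differences are constant, so T has degree 3.
Fitting a degree-3 polynomial gives T(k) = -k³ - 4k² - 4k + 7.
The coefficient of k^4 is 0.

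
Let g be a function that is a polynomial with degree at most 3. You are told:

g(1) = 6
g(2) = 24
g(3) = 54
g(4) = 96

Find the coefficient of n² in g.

6

First differences: 18, 30, 42. Second differences: 12, 12.
Level-2 differences are constant, so g has degree 2.
Fitting a degree-2 polynomial gives g(n) = 6n².
The coefficient of n² is 6.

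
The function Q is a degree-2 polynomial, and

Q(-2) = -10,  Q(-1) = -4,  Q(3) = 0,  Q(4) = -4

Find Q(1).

Write Q(k) = ak² + bk + c; the 4 given values yield a linear system in the 3 coefficients.
Solving, Q(k) = -k² + 3k.
Then Q(1) = 2.

2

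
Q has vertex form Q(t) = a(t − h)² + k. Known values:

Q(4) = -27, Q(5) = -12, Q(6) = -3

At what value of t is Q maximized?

7

First differences 15, 9; second difference -6 = 2a, so a = -3.
Expanding, the t-coefficient is −2ah = 6h; matching it to the data gives h = 7, and then k = 0.
So Q(t) = -3(t − 7)² + 0.
Hence h = 7.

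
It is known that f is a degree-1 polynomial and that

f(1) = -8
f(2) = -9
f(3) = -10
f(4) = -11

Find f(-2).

-5

Write f(m) = am + b; the 4 given values yield a linear system in the 2 coefficients.
Solving, f(m) = -m - 7.
Then f(-2) = -5.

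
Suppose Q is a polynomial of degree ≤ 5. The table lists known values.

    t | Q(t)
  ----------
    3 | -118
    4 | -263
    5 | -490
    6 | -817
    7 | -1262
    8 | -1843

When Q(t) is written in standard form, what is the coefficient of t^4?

0

First differences: -145, -227, -327, -445, -581. Second differences: -82, -100, -118, -136. Third differences: -18, -18, -18.
Level-3 differences are constant, so Q has degree 3.
Fitting a degree-3 polynomial gives Q(t) = -3t³ - 5t² + t + 5.
The coefficient of t^4 is 0.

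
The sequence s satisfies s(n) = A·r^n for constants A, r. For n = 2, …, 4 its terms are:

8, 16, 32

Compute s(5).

64

Consecutive ratio: 16/8 = 2, and 32/16 = 2, so r = 2.
Then A·2^2 = 8 gives A = 2, and s(n) = 2·2^n.
s(5) = 2·2^5 = 64.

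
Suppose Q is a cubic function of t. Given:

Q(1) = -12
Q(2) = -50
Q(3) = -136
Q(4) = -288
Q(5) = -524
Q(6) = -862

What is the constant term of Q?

First differences: -38, -86, -152, -236, -338. Second differences: -48, -66, -84, -102. Third differences: -18, -18, -18.
Level-3 differences are constant, so Q has degree 3.
Fitting a degree-3 polynomial gives Q(t) = -3t³ - 6t² + t - 4.
The constant term is Q(0) = -4.

-4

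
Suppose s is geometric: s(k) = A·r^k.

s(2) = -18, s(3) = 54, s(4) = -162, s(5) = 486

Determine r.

-3

Consecutive ratio: 54/(-18) = -3, and -162/54 = -3, so r = -3.
Then A·(-3)^2 = -18 gives A = -2, and s(k) = -2·(-3)^k.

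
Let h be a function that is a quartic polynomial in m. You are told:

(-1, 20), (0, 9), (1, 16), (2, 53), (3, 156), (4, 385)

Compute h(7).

First differences: -11, 7, 37, 103, 229. Second differences: 18, 30, 66, 126. Third differences: 12, 36, 60. Fourth differences: 24, 24.
Level-4 differences are constant, so h has degree 4.
Fitting a degree-4 polynomial gives h(m) = m^4 + 8m² - 2m + 9.
Then h(7) = 2788.

2788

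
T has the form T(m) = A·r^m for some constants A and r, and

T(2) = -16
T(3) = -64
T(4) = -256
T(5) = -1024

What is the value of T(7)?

-16384

Consecutive ratio: -64/(-16) = 4, and -256/(-64) = 4, so r = 4.
Then A·4^2 = -16 gives A = -1, and T(m) = -1·4^m.
T(7) = -1·4^7 = -16384.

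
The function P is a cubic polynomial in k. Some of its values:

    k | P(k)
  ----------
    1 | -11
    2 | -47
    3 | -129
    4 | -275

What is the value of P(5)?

-503

Write P(k) = ak³ + bk² + ck + d; the 4 given values yield a linear system in the 4 coefficients.
Solving, P(k) = -3k³ - 5k² - 3.
Then P(5) = -503.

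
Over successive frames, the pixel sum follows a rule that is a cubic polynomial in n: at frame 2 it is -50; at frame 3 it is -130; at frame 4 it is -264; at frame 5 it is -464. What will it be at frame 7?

-1110

Write the value at n as Q(n).
Write Q(n) = an³ + bn² + cn + d; the 4 given values yield a linear system in the 4 coefficients.
Solving, Q(n) = -2n³ - 9n² + 3n - 4.
Then Q(7) = -1110.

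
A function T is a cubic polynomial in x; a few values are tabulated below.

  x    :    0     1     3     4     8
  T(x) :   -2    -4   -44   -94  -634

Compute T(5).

-172

Write T(x) = ax³ + bx² + cx + d; the 5 given values yield a linear system in the 4 coefficients.
Solving, T(x) = -x³ - 2x² + x - 2.
Then T(5) = -172.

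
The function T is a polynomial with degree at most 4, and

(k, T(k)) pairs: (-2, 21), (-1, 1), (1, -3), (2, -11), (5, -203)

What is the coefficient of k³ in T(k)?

Write T(k) = ak^4 + bk³ + ck² + dk + e; the 5 given values yield a linear system in the 5 coefficients.
Solving, the leading coefficient vanishes, and T(k) = -2k³ + 2k² - 3.
The coefficient of k³ is -2.

-2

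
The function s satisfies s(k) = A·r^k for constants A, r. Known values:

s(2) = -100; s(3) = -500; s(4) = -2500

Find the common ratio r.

5

Consecutive ratio: -500/(-100) = 5, and -2500/(-500) = 5, so r = 5.
Then A·5^2 = -100 gives A = -4, and s(k) = -4·5^k.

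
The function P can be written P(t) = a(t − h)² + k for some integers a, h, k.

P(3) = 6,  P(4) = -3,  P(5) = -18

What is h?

First differences -9, -15; second difference -6 = 2a, so a = -3.
Expanding, the t-coefficient is −2ah = 6h; matching it to the data gives h = 2, and then k = 9.
So P(t) = -3(t − 2)² + 9.
Hence h = 2.

2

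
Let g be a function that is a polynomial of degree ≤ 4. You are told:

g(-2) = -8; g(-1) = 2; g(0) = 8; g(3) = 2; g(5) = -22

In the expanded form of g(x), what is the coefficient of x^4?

0

Write g(x) = ax^4 + bx³ + cx² + dx + e; the 5 given values yield a linear system in the 5 coefficients.
Solving, the top 2 coefficients vanish, and g(x) = -2x² + 4x + 8.
The coefficient of x^4 is 0.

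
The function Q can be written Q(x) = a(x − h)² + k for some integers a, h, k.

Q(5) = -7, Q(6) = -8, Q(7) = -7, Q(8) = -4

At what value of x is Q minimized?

6

First differences -1, 1, 3; second difference 2 = 2a, so a = 1.
Expanding, the x-coefficient is −2ah = -2h; matching it to the data gives h = 6, and then k = -8.
So Q(x) = 1(x − 6)² − 8.
Hence h = 6.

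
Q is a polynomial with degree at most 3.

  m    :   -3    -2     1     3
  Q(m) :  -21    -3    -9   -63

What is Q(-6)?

Write Q(m) = am³ + bm² + cm + d; the 4 given values yield a linear system in the 4 coefficients.
Solving, the leading coefficient vanishes, and Q(m) = -5m² - 7m + 3.
Then Q(-6) = -135.

-135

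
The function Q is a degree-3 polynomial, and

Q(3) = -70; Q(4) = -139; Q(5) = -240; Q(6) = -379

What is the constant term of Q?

Write Q(m) = am³ + bm² + cm + d; the 4 given values yield a linear system in the 4 coefficients.
Solving, Q(m) = -m³ - 4m² - 4m + 5.
The constant term is Q(0) = 5.

5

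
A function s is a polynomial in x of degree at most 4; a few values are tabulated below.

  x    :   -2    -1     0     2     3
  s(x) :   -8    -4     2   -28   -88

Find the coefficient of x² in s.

Write s(x) = ax^4 + bx³ + cx² + dx + e; the 5 given values yield a linear system in the 5 coefficients.
Solving, the leading coefficient vanishes, and s(x) = -2x³ - 5x² + 3x + 2.
The coefficient of x² is -5.

-5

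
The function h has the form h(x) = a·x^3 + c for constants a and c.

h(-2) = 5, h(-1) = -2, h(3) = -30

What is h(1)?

-4

From h(-2) = 5 and h(-1) = -2: -8a + c = 5 and -1a + c = -2.
Subtracting: 7a = -7, so a = -1; then c = 5 − (-1)·(-8) = -3.
So h(x) = -1x³ − 3, and h(1) = -4.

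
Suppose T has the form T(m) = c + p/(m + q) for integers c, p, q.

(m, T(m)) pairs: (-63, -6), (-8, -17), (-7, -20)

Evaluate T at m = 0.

(T(m) − c)(m + q) = p for each data point; the three points give a linear system in c and q, then p follows.
Solving: c = -5, q = 3, p = 60, so T(m) = -5 + 60/(m + 3).
Then T(0) = -5 + 60/3 = 15.

15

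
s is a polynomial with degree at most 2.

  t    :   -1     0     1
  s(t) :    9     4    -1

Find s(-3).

First differences: -5, -5.
Level-1 differences are constant, so s has degree 1.
Fitting a degree-1 polynomial gives s(t) = -5t + 4.
Then s(-3) = 19.

19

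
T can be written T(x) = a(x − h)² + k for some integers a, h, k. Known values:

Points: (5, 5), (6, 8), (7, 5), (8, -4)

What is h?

First differences 3, -3, -9; second difference -6 = 2a, so a = -3.
Expanding, the x-coefficient is −2ah = 6h; matching it to the data gives h = 6, and then k = 8.
So T(x) = -3(x − 6)² + 8.
Hence h = 6.

6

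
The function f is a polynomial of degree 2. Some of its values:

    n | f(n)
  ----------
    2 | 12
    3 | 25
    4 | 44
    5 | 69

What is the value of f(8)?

180

First differences: 13, 19, 25. Second differences: 6, 6.
Level-2 differences are constant, so f has degree 2.
Fitting a degree-2 polynomial gives f(n) = 3n² - 2n + 4.
Then f(8) = 180.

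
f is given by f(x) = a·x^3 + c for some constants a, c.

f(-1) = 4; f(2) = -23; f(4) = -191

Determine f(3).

From f(-1) = 4 and f(2) = -23: -1a + c = 4 and 8a + c = -23.
Subtracting: 9a = -27, so a = -3; then c = 4 − (-3)·(-1) = 1.
So f(x) = -3x³ + 1, and f(3) = -80.

-80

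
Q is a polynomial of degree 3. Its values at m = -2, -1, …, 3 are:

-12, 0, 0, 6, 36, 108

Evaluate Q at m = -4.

First differences: 12, 0, 6, 30, 72. Second differences: -12, 6, 24, 42. Third differences: 18, 18, 18.
Level-3 differences are constant, so Q has degree 3.
Fitting a degree-3 polynomial gives Q(m) = 3m³ + 3m².
Then Q(-4) = -144.

-144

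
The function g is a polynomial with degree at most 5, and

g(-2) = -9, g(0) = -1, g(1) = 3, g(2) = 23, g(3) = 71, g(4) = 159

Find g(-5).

-201

Write g(m) = am^5 + bm^4 + cm³ + dm² + em + p; the 6 given values yield a linear system in the 6 coefficients.
Solving, the top 2 coefficients vanish, and g(m) = 2m³ + 2m² - 1.
Then g(-5) = -201.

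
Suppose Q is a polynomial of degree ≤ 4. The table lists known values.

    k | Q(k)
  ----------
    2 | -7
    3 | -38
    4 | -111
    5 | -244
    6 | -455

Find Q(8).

First differences: -31, -73, -133, -211. Second differences: -42, -60, -78. Third differences: -18, -18.
Level-3 differences are constant, so Q has degree 3.
Fitting a degree-3 polynomial gives Q(k) = -3k³ + 6k² - 4k + 1.
Then Q(8) = -1183.

-1183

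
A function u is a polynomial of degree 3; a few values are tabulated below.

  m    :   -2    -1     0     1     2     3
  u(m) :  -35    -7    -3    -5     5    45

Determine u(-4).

First differences: 28, 4, -2, 10, 40. Second differences: -24, -6, 12, 30. Third differences: 18, 18, 18.
Level-3 differences are constant, so u has degree 3.
Fitting a degree-3 polynomial gives u(m) = 3m³ - 3m² - 2m - 3.
Then u(-4) = -235.

-235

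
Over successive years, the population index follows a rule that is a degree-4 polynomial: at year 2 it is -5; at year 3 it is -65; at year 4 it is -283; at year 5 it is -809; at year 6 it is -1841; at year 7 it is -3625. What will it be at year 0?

1

Write the value at k as Q(k).
First differences: -60, -218, -526, -1032, -1784. Second differences: -158, -308, -506, -752. Third differences: -150, -198, -246. Fourth differences: -48, -48.
Level-4 differences are constant, so Q has degree 4.
Fitting a degree-4 polynomial gives Q(k) = -2k^4 + 3k³ + 4k² - 7k + 1.
Then Q(0) = 1.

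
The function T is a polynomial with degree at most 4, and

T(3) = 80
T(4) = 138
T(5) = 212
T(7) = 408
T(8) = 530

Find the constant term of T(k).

2

Write T(k) = ak^4 + bk³ + ck² + dk + e; the 5 given values yield a linear system in the 5 coefficients.
Solving, the top 2 coefficients vanish, and T(k) = 8k² + 2k + 2.
The constant term is T(0) = 2.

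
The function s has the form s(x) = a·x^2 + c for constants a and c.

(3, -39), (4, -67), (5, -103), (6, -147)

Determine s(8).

From s(3) = -39 and s(4) = -67: 9a + c = -39 and 16a + c = -67.
Subtracting: 7a = -28, so a = -4; then c = -39 − (-4)·9 = -3.
So s(x) = -4x² − 3, and s(8) = -259.

-259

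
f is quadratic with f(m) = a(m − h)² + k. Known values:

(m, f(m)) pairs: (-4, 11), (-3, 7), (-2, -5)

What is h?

First differences -4, -12; second difference -8 = 2a, so a = -4.
Expanding, the m-coefficient is −2ah = 8h; matching it to the data gives h = -4, and then k = 11.
So f(m) = -4(m + 4)² + 11.
Hence h = -4.

-4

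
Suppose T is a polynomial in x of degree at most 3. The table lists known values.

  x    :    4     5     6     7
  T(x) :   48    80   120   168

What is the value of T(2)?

First differences: 32, 40, 48. Second differences: 8, 8.
Level-2 differences are constant, so T has degree 2.
Fitting a degree-2 polynomial gives T(x) = 4x² - 4x.
Then T(2) = 8.

8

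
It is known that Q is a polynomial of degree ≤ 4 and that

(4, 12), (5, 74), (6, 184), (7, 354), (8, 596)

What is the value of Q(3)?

First differences: 62, 110, 170, 242. Second differences: 48, 60, 72. Third differences: 12, 12.
Level-3 differences are constant, so Q has degree 3.
Fitting a degree-3 polynomial gives Q(m) = 2m³ - 6m² - 6m + 4.
Then Q(3) = -14.

-14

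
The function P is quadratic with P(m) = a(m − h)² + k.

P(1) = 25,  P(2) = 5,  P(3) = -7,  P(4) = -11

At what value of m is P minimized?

4

First differences -20, -12, -4; second difference 8 = 2a, so a = 4.
Expanding, the m-coefficient is −2ah = -8h; matching it to the data gives h = 4, and then k = -11.
So P(m) = 4(m − 4)² − 11.
Hence h = 4.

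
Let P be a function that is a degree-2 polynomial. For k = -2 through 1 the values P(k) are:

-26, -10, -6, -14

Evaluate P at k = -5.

-146

First differences: 16, 4, -8. Second differences: -12, -12.
Level-2 differences are constant, so P has degree 2.
Fitting a degree-2 polynomial gives P(k) = -6k² - 2k - 6.
Then P(-5) = -146.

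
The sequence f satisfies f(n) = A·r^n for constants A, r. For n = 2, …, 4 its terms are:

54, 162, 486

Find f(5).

Consecutive ratio: 162/54 = 3, and 486/162 = 3, so r = 3.
Then A·3^2 = 54 gives A = 6, and f(n) = 6·3^n.
f(5) = 6·3^5 = 1458.

1458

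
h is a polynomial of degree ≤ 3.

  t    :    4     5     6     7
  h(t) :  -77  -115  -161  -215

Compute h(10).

First differences: -38, -46, -54. Second differences: -8, -8.
Level-2 differences are constant, so h has degree 2.
Fitting a degree-2 polynomial gives h(t) = -4t² - 2t - 5.
Then h(10) = -425.

-425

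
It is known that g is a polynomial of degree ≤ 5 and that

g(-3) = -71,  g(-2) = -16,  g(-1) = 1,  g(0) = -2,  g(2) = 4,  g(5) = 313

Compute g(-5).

Write g(m) = am^5 + bm^4 + cm³ + dm² + em + p; the 6 given values yield a linear system in the 6 coefficients.
Solving, the top 2 coefficients vanish, and g(m) = 3m³ - m² - 7m - 2.
Then g(-5) = -367.

-367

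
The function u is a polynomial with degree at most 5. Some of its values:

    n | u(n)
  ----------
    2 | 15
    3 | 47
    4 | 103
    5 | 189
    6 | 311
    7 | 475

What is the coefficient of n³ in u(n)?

First differences: 32, 56, 86, 122, 164. Second differences: 24, 30, 36, 42. Third differences: 6, 6, 6.
Level-3 differences are constant, so u has degree 3.
Fitting a degree-3 polynomial gives u(n) = n³ + 3n² - 2n - 1.
The coefficient of n³ is 1.

1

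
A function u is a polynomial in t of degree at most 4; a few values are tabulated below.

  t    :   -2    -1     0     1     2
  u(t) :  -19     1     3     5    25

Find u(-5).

First differences: 20, 2, 2, 20. Second differences: -18, 0, 18. Third differences: 18, 18.
Level-3 differences are constant, so u has degree 3.
Fitting a degree-3 polynomial gives u(t) = 3t³ - t + 3.
Then u(-5) = -367.

-367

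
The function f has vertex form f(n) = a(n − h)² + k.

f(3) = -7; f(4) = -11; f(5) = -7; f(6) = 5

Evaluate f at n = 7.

First differences -4, 4, 12; second difference 8 = 2a, so a = 4.
Expanding, the n-coefficient is −2ah = -8h; matching it to the data gives h = 4, and then k = -11.
So f(n) = 4(n − 4)² − 11.
f(7) = 4·3² − 11 = 25.

25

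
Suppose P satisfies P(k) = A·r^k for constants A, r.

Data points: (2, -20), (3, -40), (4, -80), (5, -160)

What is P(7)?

Consecutive ratio: -40/(-20) = 2, and -80/(-40) = 2, so r = 2.
Then A·2^2 = -20 gives A = -5, and P(k) = -5·2^k.
P(7) = -5·2^7 = -640.

-640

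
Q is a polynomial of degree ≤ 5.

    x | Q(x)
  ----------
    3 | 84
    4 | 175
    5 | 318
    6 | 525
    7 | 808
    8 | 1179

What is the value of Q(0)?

First differences: 91, 143, 207, 283, 371. Second differences: 52, 64, 76, 88. Third differences: 12, 12, 12.
Level-3 differences are constant, so Q has degree 3.
Fitting a degree-3 polynomial gives Q(x) = 2x³ + 2x² + 3x + 3.
Then Q(0) = 3.

3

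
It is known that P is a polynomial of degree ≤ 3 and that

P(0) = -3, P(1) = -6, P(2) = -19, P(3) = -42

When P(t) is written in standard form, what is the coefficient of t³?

0

Write P(t) = at³ + bt² + ct + d; the 4 given values yield a linear system in the 4 coefficients.
Solving, the leading coefficient vanishes, and P(t) = -5t² + 2t - 3.
The coefficient of t³ is 0.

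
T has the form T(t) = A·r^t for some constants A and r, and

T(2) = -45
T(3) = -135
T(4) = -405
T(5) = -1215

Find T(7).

-10935

Consecutive ratio: -135/(-45) = 3, and -405/(-135) = 3, so r = 3.
Then A·3^2 = -45 gives A = -5, and T(t) = -5·3^t.
T(7) = -5·3^7 = -10935.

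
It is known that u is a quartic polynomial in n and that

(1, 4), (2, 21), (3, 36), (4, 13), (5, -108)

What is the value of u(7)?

-1004

Write u(n) = an^4 + bn³ + cn² + dn + e; the 5 given values yield a linear system in the 5 coefficients.
Solving, u(n) = -n^4 + 4n³ + 4n - 3.
Then u(7) = -1004.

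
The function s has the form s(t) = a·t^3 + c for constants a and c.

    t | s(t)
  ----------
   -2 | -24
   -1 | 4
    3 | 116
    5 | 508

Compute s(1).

From s(-2) = -24 and s(-1) = 4: -8a + c = -24 and -1a + c = 4.
Subtracting: 7a = 28, so a = 4; then c = -24 − 4·(-8) = 8.
So s(t) = 4t³ + 8, and s(1) = 12.

12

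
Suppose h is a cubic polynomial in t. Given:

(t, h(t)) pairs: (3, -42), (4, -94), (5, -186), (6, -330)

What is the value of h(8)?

-822

Write h(t) = at³ + bt² + ct + d; the 4 given values yield a linear system in the 4 coefficients.
Solving, h(t) = -2t³ + 4t² - 6t - 6.
Then h(8) = -822.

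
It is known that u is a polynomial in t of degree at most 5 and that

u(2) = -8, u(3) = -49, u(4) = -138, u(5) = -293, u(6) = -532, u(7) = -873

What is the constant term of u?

Write u(t) = at^5 + bt^4 + ct³ + dt² + et + p; the 6 given values yield a linear system in the 6 coefficients.
Solving, the top 2 coefficients vanish, and u(t) = -3t³ + 3t² + t + 2.
The constant term is u(0) = 2.

2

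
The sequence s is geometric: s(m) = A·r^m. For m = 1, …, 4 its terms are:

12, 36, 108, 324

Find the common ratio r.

3

Consecutive ratio: 36/12 = 3, and 108/36 = 3, so r = 3.
Then A·3^1 = 12 gives A = 4, and s(m) = 4·3^m.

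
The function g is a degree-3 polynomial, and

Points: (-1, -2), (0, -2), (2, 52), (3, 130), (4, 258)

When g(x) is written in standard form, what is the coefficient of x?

Write g(x) = ax³ + bx² + cx + d; the 5 given values yield a linear system in the 4 coefficients.
Solving, g(x) = 2x³ + 7x² + 5x - 2.
The coefficient of x is 5.

5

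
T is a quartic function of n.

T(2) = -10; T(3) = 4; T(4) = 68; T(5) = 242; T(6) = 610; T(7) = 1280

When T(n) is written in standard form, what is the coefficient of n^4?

First differences: 14, 64, 174, 368, 670. Second differences: 50, 110, 194, 302. Third differences: 60, 84, 108. Fourth differences: 24, 24.
Level-4 differences are constant, so T has degree 4.
Fitting a degree-4 polynomial gives T(n) = n^4 - 4n³ + 6n² - 5n - 8.
The coefficient of n^4 is 1.

1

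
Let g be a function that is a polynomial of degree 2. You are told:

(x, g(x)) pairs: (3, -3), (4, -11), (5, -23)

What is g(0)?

-3

Write g(x) = ax² + bx + c; the 3 given values yield a linear system in the 3 coefficients.
Solving, g(x) = -2x² + 6x - 3.
The constant term is g(0) = -3.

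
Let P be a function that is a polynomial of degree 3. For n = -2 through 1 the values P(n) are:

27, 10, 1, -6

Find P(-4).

Write P(n) = an³ + bn² + cn + d; the 4 given values yield a linear system in the 4 coefficients.
Solving, P(n) = -n³ + n² - 7n + 1.
Then P(-4) = 109.

109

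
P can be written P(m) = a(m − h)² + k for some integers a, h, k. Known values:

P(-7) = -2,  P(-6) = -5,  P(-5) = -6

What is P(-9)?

First differences -3, -1; second difference 2 = 2a, so a = 1.
Expanding, the m-coefficient is −2ah = -2h; matching it to the data gives h = -5, and then k = -6.
So P(m) = 1(m + 5)² − 6.
P(-9) = 1·(-4)² − 6 = 10.

10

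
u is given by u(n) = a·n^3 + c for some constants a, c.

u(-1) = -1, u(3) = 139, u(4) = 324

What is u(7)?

From u(-1) = -1 and u(3) = 139: -1a + c = -1 and 27a + c = 139.
Subtracting: 28a = 140, so a = 5; then c = -1 − 5·(-1) = 4.
So u(n) = 5n³ + 4, and u(7) = 1719.

1719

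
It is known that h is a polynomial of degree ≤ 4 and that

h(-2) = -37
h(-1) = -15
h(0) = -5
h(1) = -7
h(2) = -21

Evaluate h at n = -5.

-175

First differences: 22, 10, -2, -14. Second differences: -12, -12, -12.
Level-2 differences are constant, so h has degree 2.
Fitting a degree-2 polynomial gives h(n) = -6n² + 4n - 5.
Then h(-5) = -175.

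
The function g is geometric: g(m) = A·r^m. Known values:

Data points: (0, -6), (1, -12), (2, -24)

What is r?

Consecutive ratio: -12/(-6) = 2, and -24/(-12) = 2, so r = 2.
Then A·2^0 = -6 gives A = -6, and g(m) = -6·2^m.

2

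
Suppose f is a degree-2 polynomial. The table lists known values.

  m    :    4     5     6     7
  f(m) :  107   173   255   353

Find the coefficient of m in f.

-6

Write f(m) = am² + bm + c; the 4 given values yield a linear system in the 3 coefficients.
Solving, f(m) = 8m² - 6m + 3.
The coefficient of m is -6.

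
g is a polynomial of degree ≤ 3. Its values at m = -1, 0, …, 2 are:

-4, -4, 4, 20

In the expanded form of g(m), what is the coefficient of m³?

0

First differences: 0, 8, 16. Second differences: 8, 8.
Level-2 differences are constant, so g has degree 2.
Fitting a degree-2 polynomial gives g(m) = 4m² + 4m - 4.
The coefficient of m³ is 0.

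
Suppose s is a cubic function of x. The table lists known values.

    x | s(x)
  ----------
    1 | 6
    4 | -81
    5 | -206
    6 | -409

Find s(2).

7

Write s(x) = ax³ + bx² + cx + d; the 4 given values yield a linear system in the 4 coefficients.
Solving, s(x) = -3x³ + 6x² + 4x - 1.
Then s(2) = 7.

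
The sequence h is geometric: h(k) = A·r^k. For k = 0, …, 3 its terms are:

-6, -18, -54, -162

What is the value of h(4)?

Consecutive ratio: -18/(-6) = 3, and -54/(-18) = 3, so r = 3.
Then A·3^0 = -6 gives A = -6, and h(k) = -6·3^k.
h(4) = -6·3^4 = -486.

-486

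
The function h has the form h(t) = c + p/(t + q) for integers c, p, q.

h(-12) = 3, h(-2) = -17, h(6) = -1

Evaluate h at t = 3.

-2

(h(t) − c)(t + q) = p for each data point; the three points give a linear system in c and q, then p follows.
Solving: c = 1, q = 3, p = -18, so h(t) = 1 − 18/(t + 3).
Then h(3) = 1 − 18/6 = -2.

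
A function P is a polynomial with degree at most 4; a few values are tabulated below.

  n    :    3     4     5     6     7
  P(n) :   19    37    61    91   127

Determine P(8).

Write P(n) = an^4 + bn³ + cn² + dn + e; the 5 given values yield a linear system in the 5 coefficients.
Solving, the top 2 coefficients vanish, and P(n) = 3n² - 3n + 1.
Then P(8) = 169.

169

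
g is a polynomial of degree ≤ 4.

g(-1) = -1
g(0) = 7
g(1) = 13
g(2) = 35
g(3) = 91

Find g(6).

643

First differences: 8, 6, 22, 56. Second differences: -2, 16, 34. Third differences: 18, 18.
Level-3 differences are constant, so g has degree 3.
Fitting a degree-3 polynomial gives g(k) = 3k³ - k² + 4k + 7.
Then g(6) = 643.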